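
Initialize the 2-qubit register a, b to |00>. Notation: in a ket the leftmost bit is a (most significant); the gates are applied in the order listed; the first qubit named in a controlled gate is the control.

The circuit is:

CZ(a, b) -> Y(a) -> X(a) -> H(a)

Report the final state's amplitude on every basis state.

After the circuit, the state carries amplitude sqrt(2)*I/2 on |00>, 0 on |01>, sqrt(2)*I/2 on |10>, 0 on |11>.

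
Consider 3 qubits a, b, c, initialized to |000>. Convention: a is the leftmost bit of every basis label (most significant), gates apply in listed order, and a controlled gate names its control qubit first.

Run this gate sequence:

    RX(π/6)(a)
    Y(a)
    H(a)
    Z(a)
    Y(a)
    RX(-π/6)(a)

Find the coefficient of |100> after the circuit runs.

The amplitude on |100> is -sqrt(6)/4.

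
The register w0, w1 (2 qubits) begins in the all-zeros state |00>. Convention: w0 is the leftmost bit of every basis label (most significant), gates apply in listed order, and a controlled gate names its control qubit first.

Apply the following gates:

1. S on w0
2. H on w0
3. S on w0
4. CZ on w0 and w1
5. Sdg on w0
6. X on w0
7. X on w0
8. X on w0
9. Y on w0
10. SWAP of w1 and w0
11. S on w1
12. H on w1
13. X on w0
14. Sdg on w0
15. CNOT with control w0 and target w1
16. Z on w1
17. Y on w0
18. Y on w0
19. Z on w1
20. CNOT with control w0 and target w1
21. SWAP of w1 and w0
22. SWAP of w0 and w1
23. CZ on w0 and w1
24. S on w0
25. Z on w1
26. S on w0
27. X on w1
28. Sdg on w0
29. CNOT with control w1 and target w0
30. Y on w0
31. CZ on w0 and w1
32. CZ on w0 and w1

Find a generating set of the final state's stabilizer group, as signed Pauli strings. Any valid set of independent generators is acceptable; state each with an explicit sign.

The stabilizer group can be generated by +XY, +ZZ, among other valid generating sets.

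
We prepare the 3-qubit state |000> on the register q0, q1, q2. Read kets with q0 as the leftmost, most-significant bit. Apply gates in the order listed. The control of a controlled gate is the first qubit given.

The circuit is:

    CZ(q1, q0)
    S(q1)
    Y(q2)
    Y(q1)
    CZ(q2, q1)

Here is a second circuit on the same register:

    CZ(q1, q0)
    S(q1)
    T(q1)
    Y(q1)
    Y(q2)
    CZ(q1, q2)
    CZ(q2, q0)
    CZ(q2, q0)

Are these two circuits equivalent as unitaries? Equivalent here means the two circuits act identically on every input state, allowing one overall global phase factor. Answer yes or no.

No, they are not equivalent — no single phase factor reconciles the two unitaries.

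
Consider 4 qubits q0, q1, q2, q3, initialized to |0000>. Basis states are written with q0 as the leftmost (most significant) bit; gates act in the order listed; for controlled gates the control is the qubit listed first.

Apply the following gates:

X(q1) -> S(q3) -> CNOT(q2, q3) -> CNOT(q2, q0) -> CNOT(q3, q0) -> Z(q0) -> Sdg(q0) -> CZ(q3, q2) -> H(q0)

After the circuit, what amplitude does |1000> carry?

The final state's coefficient on |1000> equals 0.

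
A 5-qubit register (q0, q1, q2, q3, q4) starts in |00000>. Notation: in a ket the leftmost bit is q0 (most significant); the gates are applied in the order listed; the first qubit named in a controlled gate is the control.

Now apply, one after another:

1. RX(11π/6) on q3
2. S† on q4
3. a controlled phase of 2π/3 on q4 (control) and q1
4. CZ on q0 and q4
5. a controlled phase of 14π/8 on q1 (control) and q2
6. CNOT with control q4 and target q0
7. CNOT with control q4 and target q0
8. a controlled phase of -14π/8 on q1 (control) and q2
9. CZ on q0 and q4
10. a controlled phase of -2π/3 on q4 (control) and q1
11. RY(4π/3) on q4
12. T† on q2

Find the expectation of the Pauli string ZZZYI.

The observable ZZZYI averages to 1/2. Key observation: steps 3-10 multiply out to the identity, so the circuit reduces to the remaining gates.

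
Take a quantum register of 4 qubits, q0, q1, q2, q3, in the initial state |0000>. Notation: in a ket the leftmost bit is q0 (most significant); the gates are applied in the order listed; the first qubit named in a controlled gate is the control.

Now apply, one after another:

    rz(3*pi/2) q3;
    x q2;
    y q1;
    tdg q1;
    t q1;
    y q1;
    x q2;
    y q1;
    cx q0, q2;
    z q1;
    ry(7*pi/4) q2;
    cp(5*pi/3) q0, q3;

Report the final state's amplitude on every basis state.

After the circuit, the state carries amplitude -sqrt(sqrt(2) + 2)*exp(3*I*pi/4)/2 on |0100>, sqrt(2 - sqrt(2))*exp(3*I*pi/4)/2 on |0110>, and 0 on every other basis state. Key observation: the block from step 2 through step 7 cancels to the identity and can be dropped.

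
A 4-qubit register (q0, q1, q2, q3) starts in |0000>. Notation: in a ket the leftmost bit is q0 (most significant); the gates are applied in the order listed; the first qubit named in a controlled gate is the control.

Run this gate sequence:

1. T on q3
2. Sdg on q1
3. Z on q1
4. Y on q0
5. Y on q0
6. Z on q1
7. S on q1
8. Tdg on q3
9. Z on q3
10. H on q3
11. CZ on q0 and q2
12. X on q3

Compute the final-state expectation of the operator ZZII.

The expectation value of ZZII is 1. Key observation: the block from step 1 through step 8 cancels to the identity and can be dropped.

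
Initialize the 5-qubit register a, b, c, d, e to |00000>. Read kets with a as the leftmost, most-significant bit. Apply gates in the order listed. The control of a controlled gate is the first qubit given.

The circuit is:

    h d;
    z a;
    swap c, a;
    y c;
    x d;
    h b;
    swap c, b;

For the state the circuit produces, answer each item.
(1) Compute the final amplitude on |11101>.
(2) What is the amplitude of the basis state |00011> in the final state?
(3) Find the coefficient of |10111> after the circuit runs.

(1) The final state's coefficient on |11101> equals 0.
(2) The final state's coefficient on |00011> equals 0.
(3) The final state's coefficient on |10111> equals 0.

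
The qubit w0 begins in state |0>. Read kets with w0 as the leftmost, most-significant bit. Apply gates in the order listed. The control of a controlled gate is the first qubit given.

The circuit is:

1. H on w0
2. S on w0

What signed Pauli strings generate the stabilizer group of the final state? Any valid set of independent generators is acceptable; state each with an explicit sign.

One valid set of independent stabilizer generators is +Y (any independent generating set of the same group is equally correct).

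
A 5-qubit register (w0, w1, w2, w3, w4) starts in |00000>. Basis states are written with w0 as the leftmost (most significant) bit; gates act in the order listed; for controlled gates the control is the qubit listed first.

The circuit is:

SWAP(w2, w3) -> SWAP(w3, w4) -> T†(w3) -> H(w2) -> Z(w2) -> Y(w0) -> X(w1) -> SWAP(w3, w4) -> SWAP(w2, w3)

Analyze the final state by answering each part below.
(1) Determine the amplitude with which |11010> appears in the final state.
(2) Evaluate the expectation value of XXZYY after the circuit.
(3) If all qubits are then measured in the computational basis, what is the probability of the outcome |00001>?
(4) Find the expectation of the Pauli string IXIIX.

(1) The final state's coefficient on |11010> equals -sqrt(2)*I/2.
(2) In the final state, XXZYY has expectation 0.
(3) Outcome |00001> occurs with probability 0.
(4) In the final state, IXIIX has expectation 0.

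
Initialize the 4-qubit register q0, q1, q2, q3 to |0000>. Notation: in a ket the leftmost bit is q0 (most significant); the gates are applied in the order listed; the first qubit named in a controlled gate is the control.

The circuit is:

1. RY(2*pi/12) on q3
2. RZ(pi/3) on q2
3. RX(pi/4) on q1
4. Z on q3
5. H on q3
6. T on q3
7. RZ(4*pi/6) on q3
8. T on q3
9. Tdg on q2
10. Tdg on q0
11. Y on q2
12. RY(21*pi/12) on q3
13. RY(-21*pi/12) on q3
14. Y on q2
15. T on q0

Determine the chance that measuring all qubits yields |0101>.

The probability of measuring |0101> is 3/8 - 3*sqrt(2)/16.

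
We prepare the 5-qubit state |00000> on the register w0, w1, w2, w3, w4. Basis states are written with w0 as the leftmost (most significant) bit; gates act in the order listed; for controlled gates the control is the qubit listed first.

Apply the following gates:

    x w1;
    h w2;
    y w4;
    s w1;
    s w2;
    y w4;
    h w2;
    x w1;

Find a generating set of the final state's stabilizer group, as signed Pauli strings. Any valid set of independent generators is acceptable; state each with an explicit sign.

The final state is stabilized by the group generated by -IIYII, +ZIIII, +IZIII, +IIIZI, +IIIIZ; other independent generating sets are equally valid.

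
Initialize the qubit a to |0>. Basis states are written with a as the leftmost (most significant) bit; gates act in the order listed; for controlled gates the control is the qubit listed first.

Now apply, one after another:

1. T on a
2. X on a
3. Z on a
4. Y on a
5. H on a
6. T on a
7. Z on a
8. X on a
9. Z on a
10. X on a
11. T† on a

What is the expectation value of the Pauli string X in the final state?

The observable X averages to 1.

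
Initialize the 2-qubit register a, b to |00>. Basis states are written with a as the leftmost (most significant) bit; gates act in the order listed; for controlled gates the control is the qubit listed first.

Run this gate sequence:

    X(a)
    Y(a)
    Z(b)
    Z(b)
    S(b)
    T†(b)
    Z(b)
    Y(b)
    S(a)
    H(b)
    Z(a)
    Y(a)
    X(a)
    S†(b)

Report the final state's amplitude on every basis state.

The final amplitudes are sqrt(2)*I/2 on |00>, -sqrt(2)/2 on |01>, 0 on |10>, 0 on |11>.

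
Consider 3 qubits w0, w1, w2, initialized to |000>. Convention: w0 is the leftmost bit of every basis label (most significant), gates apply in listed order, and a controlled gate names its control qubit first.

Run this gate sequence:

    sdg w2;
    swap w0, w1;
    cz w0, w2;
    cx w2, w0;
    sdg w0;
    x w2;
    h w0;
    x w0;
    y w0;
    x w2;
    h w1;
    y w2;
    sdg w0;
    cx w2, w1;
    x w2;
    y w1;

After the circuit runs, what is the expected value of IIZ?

The expectation value of IIZ is 1.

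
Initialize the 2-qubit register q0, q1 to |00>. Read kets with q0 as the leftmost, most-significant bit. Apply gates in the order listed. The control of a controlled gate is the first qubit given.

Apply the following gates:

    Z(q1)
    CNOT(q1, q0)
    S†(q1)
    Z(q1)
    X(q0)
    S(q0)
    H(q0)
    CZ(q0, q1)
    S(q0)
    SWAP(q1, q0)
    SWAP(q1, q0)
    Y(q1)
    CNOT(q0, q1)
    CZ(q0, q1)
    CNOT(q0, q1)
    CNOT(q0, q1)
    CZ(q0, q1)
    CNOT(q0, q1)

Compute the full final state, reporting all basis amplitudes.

After the circuit, the state carries amplitude 0 on |00>, -sqrt(2)/2 on |01>, 0 on |10>, sqrt(2)*I/2 on |11>.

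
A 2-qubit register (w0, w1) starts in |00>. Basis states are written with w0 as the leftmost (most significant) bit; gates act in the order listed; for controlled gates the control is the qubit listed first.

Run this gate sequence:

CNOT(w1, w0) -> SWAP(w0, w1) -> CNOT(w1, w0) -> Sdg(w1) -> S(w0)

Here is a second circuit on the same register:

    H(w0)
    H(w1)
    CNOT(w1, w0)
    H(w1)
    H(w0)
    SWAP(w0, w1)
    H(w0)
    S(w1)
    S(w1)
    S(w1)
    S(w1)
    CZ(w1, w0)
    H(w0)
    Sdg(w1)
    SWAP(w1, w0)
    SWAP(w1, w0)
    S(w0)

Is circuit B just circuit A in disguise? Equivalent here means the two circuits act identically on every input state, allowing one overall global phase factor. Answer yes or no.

No, they are not equivalent — no single phase factor reconciles the two unitaries.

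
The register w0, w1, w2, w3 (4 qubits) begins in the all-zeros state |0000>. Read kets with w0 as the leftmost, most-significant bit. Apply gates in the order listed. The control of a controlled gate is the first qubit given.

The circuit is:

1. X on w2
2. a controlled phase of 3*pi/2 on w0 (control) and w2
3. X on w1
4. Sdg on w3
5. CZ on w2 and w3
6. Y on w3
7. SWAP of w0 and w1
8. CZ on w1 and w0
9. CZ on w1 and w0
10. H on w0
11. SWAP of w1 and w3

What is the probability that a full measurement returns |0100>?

A full measurement returns |0100> with probability 0.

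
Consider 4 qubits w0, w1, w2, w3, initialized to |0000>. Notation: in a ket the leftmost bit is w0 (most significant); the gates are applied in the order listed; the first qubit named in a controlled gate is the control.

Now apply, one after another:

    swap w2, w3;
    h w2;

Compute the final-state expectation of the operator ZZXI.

The expectation value of ZZXI is 1.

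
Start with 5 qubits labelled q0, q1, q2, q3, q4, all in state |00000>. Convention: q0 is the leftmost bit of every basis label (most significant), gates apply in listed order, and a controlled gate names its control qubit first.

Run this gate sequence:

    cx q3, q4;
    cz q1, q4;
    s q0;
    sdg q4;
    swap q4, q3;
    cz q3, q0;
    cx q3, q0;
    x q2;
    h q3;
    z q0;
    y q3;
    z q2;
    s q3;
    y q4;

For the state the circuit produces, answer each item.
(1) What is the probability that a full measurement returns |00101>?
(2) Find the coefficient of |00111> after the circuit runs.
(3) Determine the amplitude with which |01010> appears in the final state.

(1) The probability of measuring |00101> is 1/2.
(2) The final state's coefficient on |00111> equals sqrt(2)*I/2.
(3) The amplitude on |01010> is 0.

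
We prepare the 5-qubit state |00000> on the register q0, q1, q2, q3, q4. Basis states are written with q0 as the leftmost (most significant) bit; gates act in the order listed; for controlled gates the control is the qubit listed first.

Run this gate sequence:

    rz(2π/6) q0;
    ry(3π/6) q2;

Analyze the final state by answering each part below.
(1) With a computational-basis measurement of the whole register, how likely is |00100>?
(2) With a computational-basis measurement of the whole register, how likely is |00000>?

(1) The probability of measuring |00100> is 1/2.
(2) A full measurement returns |00000> with probability 1/2.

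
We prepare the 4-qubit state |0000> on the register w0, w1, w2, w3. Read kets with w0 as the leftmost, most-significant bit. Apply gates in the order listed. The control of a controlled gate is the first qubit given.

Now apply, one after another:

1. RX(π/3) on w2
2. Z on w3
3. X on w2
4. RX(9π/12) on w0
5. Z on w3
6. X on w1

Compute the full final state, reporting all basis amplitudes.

The final amplitudes are -I*sqrt(2 - sqrt(2))/4 on |0100>, sqrt(6 - 3*sqrt(2))/4 on |0110>, -sqrt(sqrt(2) + 2)/4 on |1100>, -I*sqrt(3*sqrt(2) + 6)/4 on |1110>, and 0 on every other basis state.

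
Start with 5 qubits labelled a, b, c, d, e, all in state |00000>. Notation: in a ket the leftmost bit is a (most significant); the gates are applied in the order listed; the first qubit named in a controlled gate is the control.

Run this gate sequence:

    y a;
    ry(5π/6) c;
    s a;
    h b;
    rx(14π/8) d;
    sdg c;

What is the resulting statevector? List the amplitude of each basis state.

The final amplitudes are (-1 + sqrt(3))*sqrt(sqrt(2) + 2)/8 on |10000>, -I*sqrt(2 - sqrt(2))/8 + sqrt(3)*I*sqrt(2 - sqrt(2))/8 on |10010>, -sqrt(3)*I*sqrt(sqrt(2) + 2)/8 - I*sqrt(sqrt(2) + 2)/8 on |10100>, (1 + sqrt(3))*sqrt(2 - sqrt(2))/8 on |10110>, (-1 + sqrt(3))*sqrt(sqrt(2) + 2)/8 on |11000>, -I*sqrt(2 - sqrt(2))/8 + sqrt(3)*I*sqrt(2 - sqrt(2))/8 on |11010>, -sqrt(3)*I*sqrt(sqrt(2) + 2)/8 - I*sqrt(sqrt(2) + 2)/8 on |11100>, (1 + sqrt(3))*sqrt(2 - sqrt(2))/8 on |11110>, and 0 on every other basis state.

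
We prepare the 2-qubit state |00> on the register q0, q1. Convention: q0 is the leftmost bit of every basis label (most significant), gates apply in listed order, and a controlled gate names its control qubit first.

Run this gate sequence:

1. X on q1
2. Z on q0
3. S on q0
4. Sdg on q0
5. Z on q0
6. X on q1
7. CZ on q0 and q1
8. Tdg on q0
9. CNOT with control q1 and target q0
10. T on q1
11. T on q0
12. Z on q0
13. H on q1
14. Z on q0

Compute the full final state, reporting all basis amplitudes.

The final amplitudes are sqrt(2)/2 on |00>, sqrt(2)/2 on |01>, 0 on |10>, 0 on |11>. Key observation: the block from step 1 through step 6 cancels to the identity and can be dropped.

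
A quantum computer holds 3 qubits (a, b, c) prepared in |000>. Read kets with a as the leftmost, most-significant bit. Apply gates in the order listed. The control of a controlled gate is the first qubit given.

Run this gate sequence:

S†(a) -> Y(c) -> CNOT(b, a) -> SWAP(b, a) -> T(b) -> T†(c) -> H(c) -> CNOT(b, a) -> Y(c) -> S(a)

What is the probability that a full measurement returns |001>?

The probability of measuring |001> is 1/2.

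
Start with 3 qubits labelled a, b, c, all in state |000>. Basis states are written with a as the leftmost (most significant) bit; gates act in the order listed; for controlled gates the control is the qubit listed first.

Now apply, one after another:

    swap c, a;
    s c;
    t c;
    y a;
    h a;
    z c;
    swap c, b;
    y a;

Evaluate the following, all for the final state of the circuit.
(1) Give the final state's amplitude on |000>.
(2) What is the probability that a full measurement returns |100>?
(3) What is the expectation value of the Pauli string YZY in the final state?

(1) The amplitude on |000> is -sqrt(2)/2.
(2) The probability of measuring |100> is 1/2.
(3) The observable YZY averages to 0.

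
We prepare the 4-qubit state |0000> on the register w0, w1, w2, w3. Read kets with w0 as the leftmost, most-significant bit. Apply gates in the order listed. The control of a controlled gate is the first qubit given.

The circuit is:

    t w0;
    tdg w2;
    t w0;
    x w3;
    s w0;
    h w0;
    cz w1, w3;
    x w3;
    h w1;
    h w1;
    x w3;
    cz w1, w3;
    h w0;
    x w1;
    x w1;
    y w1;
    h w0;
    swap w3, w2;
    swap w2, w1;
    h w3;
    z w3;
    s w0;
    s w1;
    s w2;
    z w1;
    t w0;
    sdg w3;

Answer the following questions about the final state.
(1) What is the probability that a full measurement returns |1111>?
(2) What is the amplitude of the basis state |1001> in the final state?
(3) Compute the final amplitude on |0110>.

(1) Outcome |1111> occurs with probability 1/4.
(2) The amplitude on |1001> is 0.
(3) |0110> carries amplitude I/2 in the final state.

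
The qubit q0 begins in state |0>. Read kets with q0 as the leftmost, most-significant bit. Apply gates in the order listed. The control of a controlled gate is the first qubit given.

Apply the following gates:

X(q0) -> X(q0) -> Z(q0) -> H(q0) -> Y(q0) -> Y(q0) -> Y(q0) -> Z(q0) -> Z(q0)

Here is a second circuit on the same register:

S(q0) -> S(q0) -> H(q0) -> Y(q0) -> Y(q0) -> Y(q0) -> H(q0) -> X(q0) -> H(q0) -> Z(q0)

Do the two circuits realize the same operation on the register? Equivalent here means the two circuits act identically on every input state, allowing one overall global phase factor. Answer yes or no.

Yes: on every input state the two circuits agree up to one overall phase factor.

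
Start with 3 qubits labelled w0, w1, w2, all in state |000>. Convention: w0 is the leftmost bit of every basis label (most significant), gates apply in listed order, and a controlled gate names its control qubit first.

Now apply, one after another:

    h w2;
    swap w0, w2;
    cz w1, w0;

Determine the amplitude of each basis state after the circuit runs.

After the circuit, the state carries amplitude sqrt(2)/2 on |000>, sqrt(2)/2 on |100>, and 0 on every other basis state.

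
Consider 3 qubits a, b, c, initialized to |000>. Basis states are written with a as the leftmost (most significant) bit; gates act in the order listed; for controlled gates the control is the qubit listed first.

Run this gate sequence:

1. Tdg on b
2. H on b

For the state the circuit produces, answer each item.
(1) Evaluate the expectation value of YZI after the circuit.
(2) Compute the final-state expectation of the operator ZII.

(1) The observable YZI averages to 0.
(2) In the final state, ZII has expectation 1.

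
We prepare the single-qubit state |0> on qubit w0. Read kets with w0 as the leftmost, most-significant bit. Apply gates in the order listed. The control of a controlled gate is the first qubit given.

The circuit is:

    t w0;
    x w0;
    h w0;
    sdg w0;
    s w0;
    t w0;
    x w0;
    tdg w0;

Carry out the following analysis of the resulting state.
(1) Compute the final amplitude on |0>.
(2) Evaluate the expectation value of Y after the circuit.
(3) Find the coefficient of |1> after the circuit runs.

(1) The final state's coefficient on |0> equals -sqrt(2)*exp(I*pi/4)/2.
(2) The expectation value of Y is 1.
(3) The amplitude on |1> is -sqrt(2)*exp(3*I*pi/4)/2.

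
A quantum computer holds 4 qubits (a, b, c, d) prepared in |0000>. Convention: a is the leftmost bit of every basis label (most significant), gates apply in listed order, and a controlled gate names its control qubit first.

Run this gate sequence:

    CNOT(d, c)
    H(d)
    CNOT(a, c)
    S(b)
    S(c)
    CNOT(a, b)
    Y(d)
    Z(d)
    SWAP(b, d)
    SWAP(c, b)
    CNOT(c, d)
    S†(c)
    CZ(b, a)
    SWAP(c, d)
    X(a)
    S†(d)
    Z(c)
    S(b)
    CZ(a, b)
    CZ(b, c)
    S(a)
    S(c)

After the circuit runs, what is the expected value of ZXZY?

The expectation value of ZXZY is 0.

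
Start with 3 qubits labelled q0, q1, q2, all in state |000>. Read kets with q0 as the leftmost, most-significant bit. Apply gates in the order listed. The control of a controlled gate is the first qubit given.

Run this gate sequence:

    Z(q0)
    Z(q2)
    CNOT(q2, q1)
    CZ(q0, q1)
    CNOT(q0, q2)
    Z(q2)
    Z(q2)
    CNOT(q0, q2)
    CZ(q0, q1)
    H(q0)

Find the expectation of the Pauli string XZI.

In the final state, XZI has expectation 1.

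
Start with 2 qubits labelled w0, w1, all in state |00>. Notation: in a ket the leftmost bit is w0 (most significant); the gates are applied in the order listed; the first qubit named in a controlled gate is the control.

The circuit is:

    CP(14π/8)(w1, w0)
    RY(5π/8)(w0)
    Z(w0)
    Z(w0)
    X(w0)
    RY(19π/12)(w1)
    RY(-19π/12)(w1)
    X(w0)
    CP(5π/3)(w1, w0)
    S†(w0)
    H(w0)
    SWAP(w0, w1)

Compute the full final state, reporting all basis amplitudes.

The resulting statevector has amplitude -sqrt(2)*exp(11*I*pi/16)/2 on |00>, sqrt(2)*exp(5*I*pi/16)/2 on |01>, 0 on |10>, 0 on |11>.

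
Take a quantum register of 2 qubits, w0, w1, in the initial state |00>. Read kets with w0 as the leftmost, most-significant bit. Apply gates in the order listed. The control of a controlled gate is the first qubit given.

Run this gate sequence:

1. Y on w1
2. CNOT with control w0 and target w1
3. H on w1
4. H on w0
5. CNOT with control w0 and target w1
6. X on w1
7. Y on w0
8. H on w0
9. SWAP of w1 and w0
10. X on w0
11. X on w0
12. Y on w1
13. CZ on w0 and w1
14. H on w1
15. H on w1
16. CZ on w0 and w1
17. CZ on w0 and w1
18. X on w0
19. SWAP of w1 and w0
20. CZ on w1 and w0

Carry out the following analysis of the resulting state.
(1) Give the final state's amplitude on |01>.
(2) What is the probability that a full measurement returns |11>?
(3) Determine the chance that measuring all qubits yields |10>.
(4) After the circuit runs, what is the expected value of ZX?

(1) The amplitude on |01> is 0. Key observation: gates 16-17 undo each other exactly, leaving only the rest of the circuit to track.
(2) A full measurement returns |11> with probability 1/2.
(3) Outcome |10> occurs with probability 1/2.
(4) The observable ZX averages to 1.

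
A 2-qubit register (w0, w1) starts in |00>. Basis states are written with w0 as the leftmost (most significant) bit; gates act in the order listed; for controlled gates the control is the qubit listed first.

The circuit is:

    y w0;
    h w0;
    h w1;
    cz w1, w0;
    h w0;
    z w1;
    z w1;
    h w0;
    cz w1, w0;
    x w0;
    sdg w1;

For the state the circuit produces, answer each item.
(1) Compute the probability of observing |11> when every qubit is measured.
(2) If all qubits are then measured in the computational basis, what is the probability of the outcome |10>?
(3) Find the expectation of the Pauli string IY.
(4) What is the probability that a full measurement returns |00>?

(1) A full measurement returns |11> with probability 1/4. Key observation: steps 4-9 multiply out to the identity, so the circuit reduces to the remaining gates.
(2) The probability of measuring |10> is 1/4.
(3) The expectation value of IY is -1.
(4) A full measurement returns |00> with probability 1/4.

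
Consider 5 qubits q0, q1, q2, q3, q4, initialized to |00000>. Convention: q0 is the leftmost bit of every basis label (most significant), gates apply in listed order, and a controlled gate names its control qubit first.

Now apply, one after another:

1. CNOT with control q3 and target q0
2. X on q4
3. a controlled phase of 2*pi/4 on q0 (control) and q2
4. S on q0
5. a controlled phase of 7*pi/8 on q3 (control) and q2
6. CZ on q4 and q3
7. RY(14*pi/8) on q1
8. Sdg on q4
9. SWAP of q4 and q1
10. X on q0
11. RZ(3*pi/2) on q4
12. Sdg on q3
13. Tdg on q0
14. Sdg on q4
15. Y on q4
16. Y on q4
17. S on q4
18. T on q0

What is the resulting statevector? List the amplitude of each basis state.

After the circuit, the state carries amplitude -sqrt(sqrt(2) + 2)*exp(3*I*pi/4)/2 on |11000>, sqrt(2 - sqrt(2))*exp(I*pi/4)/2 on |11001>, and 0 on every other basis state.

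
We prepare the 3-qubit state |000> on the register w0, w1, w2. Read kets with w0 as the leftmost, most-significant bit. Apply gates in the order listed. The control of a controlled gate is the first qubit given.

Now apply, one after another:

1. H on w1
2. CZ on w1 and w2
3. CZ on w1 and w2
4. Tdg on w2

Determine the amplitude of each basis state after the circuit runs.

The final amplitudes are sqrt(2)/2 on |000>, sqrt(2)/2 on |010>, and 0 on every other basis state. Key observation: gates 2-3 undo each other exactly, leaving only the rest of the circuit to track.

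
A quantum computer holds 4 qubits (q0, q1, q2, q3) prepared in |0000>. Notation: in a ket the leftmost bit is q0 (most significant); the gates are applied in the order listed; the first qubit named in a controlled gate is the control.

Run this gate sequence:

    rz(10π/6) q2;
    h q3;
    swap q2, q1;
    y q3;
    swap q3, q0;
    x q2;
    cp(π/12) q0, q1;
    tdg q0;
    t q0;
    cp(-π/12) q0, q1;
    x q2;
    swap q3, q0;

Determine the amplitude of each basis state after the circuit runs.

The final amplitudes are sqrt(2)*exp(2*I*pi/3)/2 on |0000>, -sqrt(2)*exp(2*I*pi/3)/2 on |0001>, and 0 on every other basis state. Key observation: the block from step 5 through step 12 cancels to the identity and can be dropped.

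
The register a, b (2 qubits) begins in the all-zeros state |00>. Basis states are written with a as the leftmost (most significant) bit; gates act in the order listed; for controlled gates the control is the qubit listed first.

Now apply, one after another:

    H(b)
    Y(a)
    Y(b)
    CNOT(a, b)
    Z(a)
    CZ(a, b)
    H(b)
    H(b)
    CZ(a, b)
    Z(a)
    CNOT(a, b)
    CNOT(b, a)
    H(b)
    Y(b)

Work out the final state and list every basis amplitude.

The resulting statevector has amplitude -I/2 on |00>, -I/2 on |01>, -I/2 on |10>, I/2 on |11>. Key observation: steps 4-11 multiply out to the identity, so the circuit reduces to the remaining gates.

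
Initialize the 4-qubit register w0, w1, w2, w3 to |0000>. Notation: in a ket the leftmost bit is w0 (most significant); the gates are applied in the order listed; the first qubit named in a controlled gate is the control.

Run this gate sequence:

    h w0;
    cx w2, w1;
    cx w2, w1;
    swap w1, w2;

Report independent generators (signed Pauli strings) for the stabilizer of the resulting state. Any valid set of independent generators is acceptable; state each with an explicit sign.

One valid set of independent stabilizer generators is +XIII, +IZII, +IIZI, +IIIZ (any independent generating set of the same group is equally correct). Key observation: gates 2-3 undo each other exactly, leaving only the rest of the circuit to track.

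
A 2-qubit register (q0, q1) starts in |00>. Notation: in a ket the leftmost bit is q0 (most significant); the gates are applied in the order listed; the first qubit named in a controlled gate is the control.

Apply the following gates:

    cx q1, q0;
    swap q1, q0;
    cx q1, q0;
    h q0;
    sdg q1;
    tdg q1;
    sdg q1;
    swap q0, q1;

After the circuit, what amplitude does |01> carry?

The amplitude on |01> is sqrt(2)/2.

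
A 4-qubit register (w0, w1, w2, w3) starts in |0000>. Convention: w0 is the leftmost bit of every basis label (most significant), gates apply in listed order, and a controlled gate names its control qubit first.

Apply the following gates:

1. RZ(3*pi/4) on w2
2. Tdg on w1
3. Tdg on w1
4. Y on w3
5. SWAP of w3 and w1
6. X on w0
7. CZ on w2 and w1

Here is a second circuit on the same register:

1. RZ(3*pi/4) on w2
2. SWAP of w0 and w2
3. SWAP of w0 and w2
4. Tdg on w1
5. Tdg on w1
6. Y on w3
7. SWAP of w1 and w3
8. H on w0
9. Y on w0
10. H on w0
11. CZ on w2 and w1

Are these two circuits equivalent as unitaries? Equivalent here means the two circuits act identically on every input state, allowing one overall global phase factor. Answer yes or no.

No — the two circuits implement different unitaries, even allowing a global phase.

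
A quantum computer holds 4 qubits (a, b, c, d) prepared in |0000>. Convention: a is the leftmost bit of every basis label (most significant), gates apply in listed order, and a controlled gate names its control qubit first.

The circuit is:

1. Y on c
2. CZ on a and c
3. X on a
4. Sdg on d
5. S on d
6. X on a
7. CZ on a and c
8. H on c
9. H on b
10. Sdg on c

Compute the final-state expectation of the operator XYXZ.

In the final state, XYXZ has expectation 0. Key observation: the block from step 2 through step 7 cancels to the identity and can be dropped.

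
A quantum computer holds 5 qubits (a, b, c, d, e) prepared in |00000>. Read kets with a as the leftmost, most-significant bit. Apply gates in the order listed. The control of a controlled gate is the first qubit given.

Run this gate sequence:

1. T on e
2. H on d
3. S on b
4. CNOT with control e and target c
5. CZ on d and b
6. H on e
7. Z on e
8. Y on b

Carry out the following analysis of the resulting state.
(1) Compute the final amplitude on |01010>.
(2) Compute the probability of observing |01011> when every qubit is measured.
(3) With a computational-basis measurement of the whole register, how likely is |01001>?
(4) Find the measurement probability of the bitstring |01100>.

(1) The final state's coefficient on |01010> equals I/2.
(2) A full measurement returns |01011> with probability 1/4.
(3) Outcome |01001> occurs with probability 1/4.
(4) A full measurement returns |01100> with probability 0.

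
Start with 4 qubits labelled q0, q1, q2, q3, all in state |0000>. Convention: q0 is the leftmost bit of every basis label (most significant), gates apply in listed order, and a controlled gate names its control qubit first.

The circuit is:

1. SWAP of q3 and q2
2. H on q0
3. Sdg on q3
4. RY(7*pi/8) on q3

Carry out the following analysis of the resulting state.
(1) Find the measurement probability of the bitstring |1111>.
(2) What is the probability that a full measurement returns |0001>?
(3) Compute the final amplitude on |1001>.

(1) Outcome |1111> occurs with probability 0.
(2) Outcome |0001> occurs with probability sqrt(sqrt(2) + 2)/8 + 1/4.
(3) |1001> carries amplitude sqrt(2)*cos(pi/16)/2 in the final state.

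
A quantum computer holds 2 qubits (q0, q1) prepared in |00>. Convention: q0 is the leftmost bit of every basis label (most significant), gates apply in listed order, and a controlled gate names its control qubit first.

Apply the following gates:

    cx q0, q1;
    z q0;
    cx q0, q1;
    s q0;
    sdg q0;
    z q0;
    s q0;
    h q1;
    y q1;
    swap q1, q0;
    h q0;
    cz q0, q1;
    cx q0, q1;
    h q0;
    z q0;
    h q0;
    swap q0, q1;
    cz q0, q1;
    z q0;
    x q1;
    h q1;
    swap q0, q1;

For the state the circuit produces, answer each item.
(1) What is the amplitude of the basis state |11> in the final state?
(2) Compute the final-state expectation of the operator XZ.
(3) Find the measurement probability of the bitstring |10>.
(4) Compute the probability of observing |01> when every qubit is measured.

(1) |11> carries amplitude -sqrt(2)*I/2 in the final state.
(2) In the final state, XZ has expectation 1.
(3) Outcome |10> occurs with probability 0.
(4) The probability of measuring |01> is 1/2.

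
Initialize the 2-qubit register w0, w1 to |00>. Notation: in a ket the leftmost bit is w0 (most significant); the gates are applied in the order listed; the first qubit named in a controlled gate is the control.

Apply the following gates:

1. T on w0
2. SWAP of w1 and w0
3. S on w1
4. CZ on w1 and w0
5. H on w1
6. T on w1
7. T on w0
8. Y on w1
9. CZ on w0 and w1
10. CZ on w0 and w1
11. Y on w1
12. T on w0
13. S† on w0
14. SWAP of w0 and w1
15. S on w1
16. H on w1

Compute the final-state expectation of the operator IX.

In the final state, IX has expectation 1. Key observation: the block from step 8 through step 11 cancels to the identity and can be dropped.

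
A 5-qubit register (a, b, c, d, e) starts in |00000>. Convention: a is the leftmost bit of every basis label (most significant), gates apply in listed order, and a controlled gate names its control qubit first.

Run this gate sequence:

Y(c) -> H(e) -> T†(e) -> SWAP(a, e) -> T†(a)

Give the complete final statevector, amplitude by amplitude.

The resulting statevector has amplitude sqrt(2)*I/2 on |00100>, sqrt(2)/2 on |10100>, and 0 on every other basis state.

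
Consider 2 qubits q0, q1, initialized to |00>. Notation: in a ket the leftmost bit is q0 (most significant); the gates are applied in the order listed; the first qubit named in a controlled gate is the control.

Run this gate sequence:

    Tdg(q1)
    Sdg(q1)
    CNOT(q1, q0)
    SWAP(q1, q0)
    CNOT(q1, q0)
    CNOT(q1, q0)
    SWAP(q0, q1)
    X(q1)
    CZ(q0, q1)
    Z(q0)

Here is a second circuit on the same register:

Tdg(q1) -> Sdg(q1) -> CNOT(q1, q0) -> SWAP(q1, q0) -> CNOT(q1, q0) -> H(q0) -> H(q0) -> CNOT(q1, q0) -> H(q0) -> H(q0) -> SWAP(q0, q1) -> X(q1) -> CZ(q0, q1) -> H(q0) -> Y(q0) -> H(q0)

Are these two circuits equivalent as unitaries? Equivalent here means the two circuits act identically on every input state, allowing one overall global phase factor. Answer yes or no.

No: there is an input state on which the two circuits produce genuinely different outputs (not merely differing by a phase).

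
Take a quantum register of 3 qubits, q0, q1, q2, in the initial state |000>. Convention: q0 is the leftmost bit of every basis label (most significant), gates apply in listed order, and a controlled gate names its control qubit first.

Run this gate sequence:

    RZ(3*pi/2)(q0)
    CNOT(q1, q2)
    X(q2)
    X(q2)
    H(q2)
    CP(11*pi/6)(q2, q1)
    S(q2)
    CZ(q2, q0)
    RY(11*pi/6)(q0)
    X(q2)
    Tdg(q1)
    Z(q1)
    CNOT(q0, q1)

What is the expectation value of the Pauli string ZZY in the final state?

The observable ZZY averages to -1. Key observation: steps 3-4 multiply out to the identity, so the circuit reduces to the remaining gates.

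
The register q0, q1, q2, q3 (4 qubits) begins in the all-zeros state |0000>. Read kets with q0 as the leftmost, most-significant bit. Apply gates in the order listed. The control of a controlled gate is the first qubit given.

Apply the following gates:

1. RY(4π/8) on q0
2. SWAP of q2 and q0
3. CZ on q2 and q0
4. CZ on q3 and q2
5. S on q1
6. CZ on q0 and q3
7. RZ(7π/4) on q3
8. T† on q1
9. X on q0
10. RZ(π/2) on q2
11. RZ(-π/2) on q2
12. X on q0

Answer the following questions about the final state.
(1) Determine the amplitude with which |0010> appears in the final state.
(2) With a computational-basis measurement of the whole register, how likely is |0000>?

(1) |0010> carries amplitude -sqrt(2)*exp(I*pi/8)/2 in the final state. Key observation: gates 9-12 undo each other exactly, leaving only the rest of the circuit to track.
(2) Outcome |0000> occurs with probability 1/2.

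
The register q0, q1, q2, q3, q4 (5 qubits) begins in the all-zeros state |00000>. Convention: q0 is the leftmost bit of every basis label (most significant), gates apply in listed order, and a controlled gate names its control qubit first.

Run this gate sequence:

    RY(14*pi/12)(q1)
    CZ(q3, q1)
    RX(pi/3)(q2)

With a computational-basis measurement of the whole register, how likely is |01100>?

The probability of measuring |01100> is sqrt(3)/16 + 1/8.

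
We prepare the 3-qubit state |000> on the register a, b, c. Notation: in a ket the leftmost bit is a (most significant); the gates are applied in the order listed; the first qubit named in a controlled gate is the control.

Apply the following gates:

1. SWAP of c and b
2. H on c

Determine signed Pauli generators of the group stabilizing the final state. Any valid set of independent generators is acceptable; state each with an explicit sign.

The stabilizer group can be generated by +IIX, +ZII, +IZI, among other valid generating sets.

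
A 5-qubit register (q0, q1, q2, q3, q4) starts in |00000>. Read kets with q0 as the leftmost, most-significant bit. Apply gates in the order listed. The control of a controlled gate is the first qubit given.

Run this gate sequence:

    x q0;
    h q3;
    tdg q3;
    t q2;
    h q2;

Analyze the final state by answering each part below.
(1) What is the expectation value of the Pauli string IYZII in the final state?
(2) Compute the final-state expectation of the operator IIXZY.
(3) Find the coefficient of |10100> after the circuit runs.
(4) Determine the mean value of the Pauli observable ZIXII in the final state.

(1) In the final state, IYZII has expectation 0.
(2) In the final state, IIXZY has expectation 0.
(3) |10100> carries amplitude 1/2 in the final state.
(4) The expectation value of ZIXII is -1.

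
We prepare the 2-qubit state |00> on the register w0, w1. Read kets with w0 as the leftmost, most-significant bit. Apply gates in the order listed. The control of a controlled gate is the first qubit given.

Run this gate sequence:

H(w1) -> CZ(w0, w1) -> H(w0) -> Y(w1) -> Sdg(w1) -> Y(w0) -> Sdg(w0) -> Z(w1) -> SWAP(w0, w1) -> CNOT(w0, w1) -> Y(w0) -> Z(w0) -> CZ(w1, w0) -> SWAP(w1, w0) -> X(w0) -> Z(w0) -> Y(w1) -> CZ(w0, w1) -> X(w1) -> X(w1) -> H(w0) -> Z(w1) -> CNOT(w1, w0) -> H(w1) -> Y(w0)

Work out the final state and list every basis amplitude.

The resulting statevector has amplitude -1/2 - I/2 on |00>, 0 on |01>, 1/2 - I/2 on |10>, 0 on |11>.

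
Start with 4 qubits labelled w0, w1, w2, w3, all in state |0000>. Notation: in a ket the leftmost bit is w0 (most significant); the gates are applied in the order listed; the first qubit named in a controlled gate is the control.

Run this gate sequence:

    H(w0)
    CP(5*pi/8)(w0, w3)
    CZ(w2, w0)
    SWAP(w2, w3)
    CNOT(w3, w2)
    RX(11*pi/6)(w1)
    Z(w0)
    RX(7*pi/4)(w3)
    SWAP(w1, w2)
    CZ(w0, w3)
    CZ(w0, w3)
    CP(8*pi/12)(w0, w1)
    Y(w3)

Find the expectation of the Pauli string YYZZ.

In the final state, YYZZ has expectation 0.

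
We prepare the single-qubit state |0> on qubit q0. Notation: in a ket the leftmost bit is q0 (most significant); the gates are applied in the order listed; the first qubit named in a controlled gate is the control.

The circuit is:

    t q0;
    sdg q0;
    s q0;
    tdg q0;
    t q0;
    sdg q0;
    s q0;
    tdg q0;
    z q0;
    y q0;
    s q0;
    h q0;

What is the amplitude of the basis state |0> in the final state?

The final state's coefficient on |0> equals -sqrt(2)/2. Key observation: the block from step 1 through step 8 cancels to the identity and can be dropped.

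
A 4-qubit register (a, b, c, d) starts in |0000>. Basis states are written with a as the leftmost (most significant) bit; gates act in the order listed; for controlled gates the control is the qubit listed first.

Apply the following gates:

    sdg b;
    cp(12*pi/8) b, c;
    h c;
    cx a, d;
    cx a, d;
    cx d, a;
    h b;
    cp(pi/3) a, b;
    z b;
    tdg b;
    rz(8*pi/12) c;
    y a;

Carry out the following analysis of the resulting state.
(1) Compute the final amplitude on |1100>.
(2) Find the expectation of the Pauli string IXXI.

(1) |1100> carries amplitude exp(11*I*pi/12)/2 in the final state. Key observation: the block from step 4 through step 5 cancels to the identity and can be dropped.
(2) In the final state, IXXI has expectation sqrt(2)/4.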